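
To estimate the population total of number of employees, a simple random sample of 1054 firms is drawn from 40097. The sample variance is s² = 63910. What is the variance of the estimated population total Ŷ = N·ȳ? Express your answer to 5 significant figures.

9.4926 × 10^10

Var(Ŷ) = N²·Var(ȳ) = N²·(1 − n/N)·s²/n.
f = 1054/40097 = 0.02628626; Var(ȳ) = 0.97371374·63910/1054 = 59.041789.
Var(Ŷ) = 40097² · 59.041789 = 9.4925582 × 10^10.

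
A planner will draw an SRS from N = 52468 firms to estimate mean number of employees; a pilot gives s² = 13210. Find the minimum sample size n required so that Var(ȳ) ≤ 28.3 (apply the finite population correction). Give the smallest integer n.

463

Without fpc, n₀ = s²/D = 13210/28.3 = 466.7845.
With fpc, (1 − n/N)·s²/n ≤ D requires n ≥ n₀/(1 + n₀/N) = 466.7845/(1 + 466.7845/52468) = 462.6683.
Rounding up, n = 463.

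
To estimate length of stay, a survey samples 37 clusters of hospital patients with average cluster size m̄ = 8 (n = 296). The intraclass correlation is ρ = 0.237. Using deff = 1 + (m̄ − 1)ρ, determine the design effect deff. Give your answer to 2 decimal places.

2.66

deff = 1 + (8 − 1)·0.237 = 1 + 1.659 = 2.659.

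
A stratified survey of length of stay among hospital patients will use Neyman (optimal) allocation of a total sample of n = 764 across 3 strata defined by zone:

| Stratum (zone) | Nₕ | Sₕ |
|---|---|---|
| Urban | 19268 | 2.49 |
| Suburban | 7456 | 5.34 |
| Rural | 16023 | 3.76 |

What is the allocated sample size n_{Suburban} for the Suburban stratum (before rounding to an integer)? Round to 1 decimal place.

Neyman allocation: nₕ = n·NₕSₕ / Σⱼ NⱼSⱼ.
Σ NⱼSⱼ = 19268·2.49 + 7456·5.34 + 16023·3.76 = 148038.84.
n_{Suburban} = 764·7456·5.34 / 148038.84 = 205.5.

205.5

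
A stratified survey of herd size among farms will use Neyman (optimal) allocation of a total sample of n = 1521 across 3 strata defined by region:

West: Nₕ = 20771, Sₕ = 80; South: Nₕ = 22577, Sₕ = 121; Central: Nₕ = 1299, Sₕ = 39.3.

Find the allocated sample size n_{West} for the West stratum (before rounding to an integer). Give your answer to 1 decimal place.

568.7

Neyman allocation: nₕ = n·NₕSₕ / Σⱼ NⱼSⱼ.
Σ NⱼSⱼ = 20771·80 + 22577·121 + 1299·39.3 = 4.4445477 × 10^6.
n_{West} = 1521·20771·80 / (4.4445477 × 10^6) = 568.7.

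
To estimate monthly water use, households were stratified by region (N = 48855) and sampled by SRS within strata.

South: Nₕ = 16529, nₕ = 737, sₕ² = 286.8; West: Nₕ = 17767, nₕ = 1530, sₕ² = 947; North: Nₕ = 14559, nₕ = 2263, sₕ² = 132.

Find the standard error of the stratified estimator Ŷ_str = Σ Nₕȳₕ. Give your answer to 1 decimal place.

17046.3

Var(Ŷ_str) = Σₕ Nₕ²(1 − fₕ)sₕ²/nₕ.
South: 16529²·(1 − 737/16529)·286.8/737 = 1.01577 × 10^8.
West: 17767²·(1 − 1530/17767)·947/1530 = 1.7855764 × 10^8.
North: 14559²·(1 − 2263/14559)·132/2263 = 1.0442026 × 10^7.
Sum = 2.9057667 × 10^8.
SE = √(2.9057667 × 10^8) = 17046.3.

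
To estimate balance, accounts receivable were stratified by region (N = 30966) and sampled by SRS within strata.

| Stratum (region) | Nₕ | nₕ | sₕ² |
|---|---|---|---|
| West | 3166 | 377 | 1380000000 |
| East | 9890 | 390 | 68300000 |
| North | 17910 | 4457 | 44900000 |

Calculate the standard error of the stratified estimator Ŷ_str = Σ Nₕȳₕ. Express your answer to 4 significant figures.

Var(Ŷ_str) = Σₕ Nₕ²(1 − fₕ)sₕ²/nₕ.
West: 3166²·(1 − 377/3166)·1380000000/377 = 3.2321921 × 10^13.
East: 9890²·(1 − 390/9890)·68300000/390 = 1.6454171 × 10^13.
North: 17910²·(1 − 4457/17910)·44900000/4457 = 2.4272719 × 10^12.
Sum = 5.1203364 × 10^13.
SE = √(5.1203364 × 10^13) = 7.156 × 10^6.

7.156 × 10^6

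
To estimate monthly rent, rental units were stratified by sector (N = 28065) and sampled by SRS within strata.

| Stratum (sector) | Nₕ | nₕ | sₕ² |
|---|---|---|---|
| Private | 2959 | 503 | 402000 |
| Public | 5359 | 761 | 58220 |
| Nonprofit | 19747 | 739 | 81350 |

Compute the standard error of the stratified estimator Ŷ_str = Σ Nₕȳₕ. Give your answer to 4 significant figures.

Var(Ŷ_str) = Σₕ Nₕ²(1 − fₕ)sₕ²/nₕ.
Private: 2959²·(1 − 503/2959)·402000/503 = 5.808064 × 10^9.
Public: 5359²·(1 − 761/5359)·58220/761 = 1.8851255 × 10^9.
Nonprofit: 19747²·(1 − 739/19747)·81350/739 = 4.1319082 × 10^10.
Sum = 4.9012272 × 10^10.
SE = √(4.9012272 × 10^10) = 221400.

221400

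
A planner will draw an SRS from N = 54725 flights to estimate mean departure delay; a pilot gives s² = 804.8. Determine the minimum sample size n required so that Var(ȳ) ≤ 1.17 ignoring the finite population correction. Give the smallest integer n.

Without fpc, n₀ = s²/D = 804.8/1.17 = 687.8632.
Rounding up, n = 688.

688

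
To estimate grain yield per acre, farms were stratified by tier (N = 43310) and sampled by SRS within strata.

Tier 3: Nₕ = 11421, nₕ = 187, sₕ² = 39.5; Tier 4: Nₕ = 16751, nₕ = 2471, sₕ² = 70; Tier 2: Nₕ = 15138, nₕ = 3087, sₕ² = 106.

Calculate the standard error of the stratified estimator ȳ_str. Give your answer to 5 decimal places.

Var(ȳ_str) = Σₕ Wₕ²(1 − fₕ)sₕ²/nₕ with Wₕ = Nₕ/N, N = 43310.
Tier 3: Wₕ = 0.26370353; term = 0.26370353²·(1 − 0.01637335)·39.5/187 = 0.014448331.
Tier 4: Wₕ = 0.38676980; term = 0.38676980²·(1 − 0.14751358)·70/2471 = 0.0036125833.
Tier 2: Wₕ = 0.34952667; term = 0.34952667²·(1 − 0.20392390)·106/3087 = 0.0033395231.
Sum = 0.021400437.
SE = √(0.021400437) = 0.14629.

0.14629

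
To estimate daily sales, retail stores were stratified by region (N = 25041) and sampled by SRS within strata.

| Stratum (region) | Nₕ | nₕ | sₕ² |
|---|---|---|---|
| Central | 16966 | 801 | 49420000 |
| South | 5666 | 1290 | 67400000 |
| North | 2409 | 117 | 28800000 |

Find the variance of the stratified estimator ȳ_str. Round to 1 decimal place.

Var(ȳ_str) = Σₕ Wₕ²(1 − fₕ)sₕ²/nₕ with Wₕ = Nₕ/N, N = 25041.
Central: Wₕ = 0.67752885; term = 0.67752885²·(1 − 0.04721207)·49420000/801 = 26984.977.
South: Wₕ = 0.22626892; term = 0.22626892²·(1 − 0.22767384)·67400000/1290 = 2065.9544.
North: Wₕ = 0.09620223; term = 0.09620223²·(1 − 0.04856787)·28800000/117 = 2167.478.
Sum = 31218.409.

31218.4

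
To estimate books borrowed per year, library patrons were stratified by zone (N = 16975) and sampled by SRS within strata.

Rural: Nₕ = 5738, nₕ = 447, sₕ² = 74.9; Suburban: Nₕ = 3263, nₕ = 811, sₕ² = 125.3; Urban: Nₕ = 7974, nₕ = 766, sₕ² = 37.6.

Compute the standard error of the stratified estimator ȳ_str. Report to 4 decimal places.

0.1781

Var(ȳ_str) = Σₕ Wₕ²(1 − fₕ)sₕ²/nₕ with Wₕ = Nₕ/N, N = 16975.
Rural: Wₕ = 0.33802651; term = 0.33802651²·(1 − 0.07790171)·74.9/447 = 0.017654403.
Suburban: Wₕ = 0.19222386; term = 0.19222386²·(1 − 0.24854428)·125.3/811 = 0.0042899101.
Urban: Wₕ = 0.46974963; term = 0.46974963²·(1 − 0.09606220)·37.6/766 = 0.0097910782.
Sum = 0.031735391.
SE = √(0.031735391) = 0.1781.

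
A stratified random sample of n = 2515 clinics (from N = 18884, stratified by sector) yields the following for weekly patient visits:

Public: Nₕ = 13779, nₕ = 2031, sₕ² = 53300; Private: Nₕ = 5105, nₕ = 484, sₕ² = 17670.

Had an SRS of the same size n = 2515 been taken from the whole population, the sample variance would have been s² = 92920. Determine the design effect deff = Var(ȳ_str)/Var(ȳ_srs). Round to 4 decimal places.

Var(ȳ_str) = Σ Wₕ²(1−fₕ)sₕ²/nₕ with Wₕ = Nₕ/18884:
  Public: (13779/18884)²·(1−2031/13779)·53300/2031 = 11.91272
  Private: (5105/18884)²·(1−484/5105)·17670/484 = 2.4150989
  → Var(ȳ_str) = 14.327819.
Var(ȳ_srs) = (1 − 2515/18884)·92920/2515 = 32.025754.
deff = 14.327819 / 32.025754 = 0.4474.

0.4474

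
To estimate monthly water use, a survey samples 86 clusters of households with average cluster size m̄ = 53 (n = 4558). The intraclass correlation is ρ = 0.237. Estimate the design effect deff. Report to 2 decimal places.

deff = 1 + (53 − 1)·0.237 = 1 + 12.324 = 13.324.

13.32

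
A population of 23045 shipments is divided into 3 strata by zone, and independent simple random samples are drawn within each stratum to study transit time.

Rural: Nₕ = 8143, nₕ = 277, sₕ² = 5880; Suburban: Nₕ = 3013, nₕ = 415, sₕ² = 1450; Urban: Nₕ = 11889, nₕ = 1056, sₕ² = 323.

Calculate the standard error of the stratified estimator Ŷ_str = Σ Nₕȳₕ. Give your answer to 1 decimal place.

37768.0

Var(Ŷ_str) = Σₕ Nₕ²(1 − fₕ)sₕ²/nₕ.
Rural: 8143²·(1 − 277/8143)·5880/277 = 1.3596776 × 10^9.
Suburban: 3013²·(1 − 415/3013)·1450/415 = 2.7350054 × 10^7.
Urban: 11889²·(1 − 1056/11889)·323/1056 = 3.9394235 × 10^7.
Sum = 1.4264219 × 10^9.
SE = √(1.4264219 × 10^9) = 37768.0.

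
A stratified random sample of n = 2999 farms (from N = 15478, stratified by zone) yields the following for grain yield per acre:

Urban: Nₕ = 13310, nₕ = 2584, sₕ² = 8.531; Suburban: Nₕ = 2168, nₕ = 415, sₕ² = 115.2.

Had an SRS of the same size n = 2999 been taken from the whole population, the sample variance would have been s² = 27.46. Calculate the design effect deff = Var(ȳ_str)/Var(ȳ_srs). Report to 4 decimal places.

Var(ȳ_str) = Σ Wₕ²(1−fₕ)sₕ²/nₕ with Wₕ = Nₕ/15478:
  Urban: (13310/15478)²·(1−2584/13310)·8.531/2584 = 0.0019674042
  Suburban: (2168/15478)²·(1−415/2168)·115.2/415 = 0.0044036814
  → Var(ȳ_str) = 0.0063710856.
Var(ȳ_srs) = (1 − 2999/15478)·27.46/2999 = 0.0073822544.
deff = 0.0063710856 / 0.0073822544 = 0.8630.

0.8630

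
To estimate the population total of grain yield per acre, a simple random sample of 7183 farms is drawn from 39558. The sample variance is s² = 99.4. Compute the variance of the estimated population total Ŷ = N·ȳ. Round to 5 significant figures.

1.7722 × 10^7

Var(Ŷ) = N²·Var(ȳ) = N²·(1 − n/N)·s²/n.
f = 7183/39558 = 0.18158148; Var(ȳ) = 0.81841852·99.4/7183 = 0.011325463.
Var(Ŷ) = 39558² · 0.011325463 = 1.7722485 × 10^7.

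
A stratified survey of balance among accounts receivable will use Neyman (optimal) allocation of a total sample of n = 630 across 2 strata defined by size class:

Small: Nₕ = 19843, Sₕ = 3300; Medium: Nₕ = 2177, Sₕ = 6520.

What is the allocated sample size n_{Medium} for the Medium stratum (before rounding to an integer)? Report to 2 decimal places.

Neyman allocation: nₕ = n·NₕSₕ / Σⱼ NⱼSⱼ.
Σ NⱼSⱼ = 19843·3300 + 2177·6520 = 7.967594 × 10^7.
n_{Medium} = 630·2177·6520 / (7.967594 × 10^7) = 112.23.

112.23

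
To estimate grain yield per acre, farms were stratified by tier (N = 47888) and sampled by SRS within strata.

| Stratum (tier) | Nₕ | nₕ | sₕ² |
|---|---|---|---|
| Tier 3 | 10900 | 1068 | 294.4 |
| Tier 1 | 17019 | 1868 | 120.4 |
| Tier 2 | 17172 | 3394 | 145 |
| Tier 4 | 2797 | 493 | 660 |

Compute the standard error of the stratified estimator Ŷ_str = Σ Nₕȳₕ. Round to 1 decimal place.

8055.8

Var(Ŷ_str) = Σₕ Nₕ²(1 − fₕ)sₕ²/nₕ.
Tier 3: 10900²·(1 − 1068/10900)·294.4/1068 = 2.9541662 × 10^7.
Tier 1: 17019²·(1 − 1868/17019)·120.4/1868 = 1.6619768 × 10^7.
Tier 2: 17172²·(1 − 3394/17172)·145/3394 = 1.0107953 × 10^7.
Tier 4: 2797²·(1 − 493/2797)·660/493 = 8.6272415 × 10^6.
Sum = 6.4896625 × 10^7.
SE = √(6.4896625 × 10^7) = 8055.8.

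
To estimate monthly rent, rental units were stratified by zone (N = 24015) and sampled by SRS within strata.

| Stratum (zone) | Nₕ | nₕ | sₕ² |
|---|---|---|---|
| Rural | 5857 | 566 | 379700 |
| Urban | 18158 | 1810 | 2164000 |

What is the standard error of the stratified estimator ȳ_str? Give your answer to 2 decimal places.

Var(ȳ_str) = Σₕ Wₕ²(1 − fₕ)sₕ²/nₕ with Wₕ = Nₕ/N, N = 24015.
Rural: Wₕ = 0.24388924; term = 0.24388924²·(1 − 0.09663650)·379700/566 = 36.047236.
Urban: Wₕ = 0.75611076; term = 0.75611076²·(1 − 0.09968058)·2164000/1810 = 615.38392.
Sum = 651.43116.
SE = √(651.43116) = 25.52.

25.52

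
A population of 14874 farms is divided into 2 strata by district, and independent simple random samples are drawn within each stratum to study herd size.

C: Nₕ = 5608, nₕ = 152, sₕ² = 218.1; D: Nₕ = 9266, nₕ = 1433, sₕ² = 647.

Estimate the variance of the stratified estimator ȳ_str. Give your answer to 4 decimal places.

0.3466

Var(ȳ_str) = Σₕ Wₕ²(1 − fₕ)sₕ²/nₕ with Wₕ = Nₕ/N, N = 14874.
C: Wₕ = 0.37703375; term = 0.37703375²·(1 − 0.02710414)·218.1/152 = 0.19844442.
D: Wₕ = 0.62296625; term = 0.62296625²·(1 − 0.15465141)·647/1433 = 0.14812316.
Sum = 0.34656758.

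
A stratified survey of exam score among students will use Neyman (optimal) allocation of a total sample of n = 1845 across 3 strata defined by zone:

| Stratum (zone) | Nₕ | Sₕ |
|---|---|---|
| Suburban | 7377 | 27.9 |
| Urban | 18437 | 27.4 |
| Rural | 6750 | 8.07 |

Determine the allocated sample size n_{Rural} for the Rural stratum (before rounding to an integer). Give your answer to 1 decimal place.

131.3

Neyman allocation: nₕ = n·NₕSₕ / Σⱼ NⱼSⱼ.
Σ NⱼSⱼ = 7377·27.9 + 18437·27.4 + 6750·8.07 = 765464.6.
n_{Rural} = 1845·6750·8.07 / 765464.6 = 131.3.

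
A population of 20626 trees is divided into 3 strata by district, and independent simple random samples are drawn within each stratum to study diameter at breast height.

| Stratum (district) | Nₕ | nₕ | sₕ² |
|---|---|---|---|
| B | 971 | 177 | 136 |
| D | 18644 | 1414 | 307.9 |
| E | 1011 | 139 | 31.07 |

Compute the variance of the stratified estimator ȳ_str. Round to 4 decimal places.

Var(ȳ_str) = Σₕ Wₕ²(1 − fₕ)sₕ²/nₕ with Wₕ = Nₕ/N, N = 20626.
B: Wₕ = 0.04707651; term = 0.04707651²·(1 − 0.18228630)·136/177 = 0.0013924363.
D: Wₕ = 0.90390769; term = 0.90390769²·(1 − 0.07584209)·307.9/1414 = 0.16441999.
E: Wₕ = 0.04901581; term = 0.04901581²·(1 − 0.13748764)·31.07/139 = 4.6319522 × 10^-4.
Sum = 0.16627562.

0.1663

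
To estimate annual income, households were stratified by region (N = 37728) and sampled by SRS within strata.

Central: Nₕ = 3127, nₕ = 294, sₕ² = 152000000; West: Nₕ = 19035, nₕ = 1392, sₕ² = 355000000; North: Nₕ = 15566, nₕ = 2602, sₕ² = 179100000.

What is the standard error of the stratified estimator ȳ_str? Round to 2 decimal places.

270.46

Var(ȳ_str) = Σₕ Wₕ²(1 − fₕ)sₕ²/nₕ with Wₕ = Nₕ/N, N = 37728.
Central: Wₕ = 0.08288274; term = 0.08288274²·(1 − 0.09401983)·152000000/294 = 3217.6822.
West: Wₕ = 0.50453244; term = 0.50453244²·(1 − 0.07312845)·355000000/1392 = 60170.95.
North: Wₕ = 0.41258482; term = 0.41258482²·(1 − 0.16715919)·179100000/2602 = 9758.3586.
Sum = 73146.991.
SE = √(73146.991) = 270.46.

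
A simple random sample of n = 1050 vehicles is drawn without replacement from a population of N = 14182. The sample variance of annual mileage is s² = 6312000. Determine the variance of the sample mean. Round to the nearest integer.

5566

Under SRS without replacement, Var(ȳ) = (1 − f)·s²/n with f = n/N = 1050/14182 = 0.07403751.
Var(ȳ) = (1 − 0.07403751)·6312000/1050 = 0.92596249·6011.4286 = 5566.3574.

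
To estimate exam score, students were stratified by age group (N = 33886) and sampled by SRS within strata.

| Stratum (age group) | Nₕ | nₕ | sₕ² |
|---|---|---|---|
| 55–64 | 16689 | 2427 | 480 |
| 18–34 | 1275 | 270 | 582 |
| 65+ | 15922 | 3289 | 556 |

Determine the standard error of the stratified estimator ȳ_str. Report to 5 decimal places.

0.27021

Var(ȳ_str) = Σₕ Wₕ²(1 − fₕ)sₕ²/nₕ with Wₕ = Nₕ/N, N = 33886.
55–64: Wₕ = 0.49250428; term = 0.49250428²·(1 − 0.14542513)·480/2427 = 0.04099601.
18–34: Wₕ = 0.03762616; term = 0.03762616²·(1 − 0.21176471)·582/270 = 0.0024054418.
65+: Wₕ = 0.46986956; term = 0.46986956²·(1 − 0.20656953)·556/3289 = 0.029612455.
Sum = 0.073013907.
SE = √(0.073013907) = 0.27021.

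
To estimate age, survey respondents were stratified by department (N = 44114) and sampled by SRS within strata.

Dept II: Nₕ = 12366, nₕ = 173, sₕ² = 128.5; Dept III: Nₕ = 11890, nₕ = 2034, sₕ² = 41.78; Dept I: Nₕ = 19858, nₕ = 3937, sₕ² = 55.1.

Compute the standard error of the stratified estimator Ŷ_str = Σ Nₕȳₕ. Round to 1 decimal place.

10900.8

Var(Ŷ_str) = Σₕ Nₕ²(1 − fₕ)sₕ²/nₕ.
Dept II: 12366²·(1 − 173/12366)·128.5/173 = 1.1199454 × 10^8.
Dept III: 11890²·(1 − 2034/11890)·41.78/2034 = 2.4071327 × 10^6.
Dept I: 19858²·(1 − 3937/19858)·55.1/3937 = 4.4247836 × 10^6.
Sum = 1.1882646 × 10^8.
SE = √(1.1882646 × 10^8) = 10900.8.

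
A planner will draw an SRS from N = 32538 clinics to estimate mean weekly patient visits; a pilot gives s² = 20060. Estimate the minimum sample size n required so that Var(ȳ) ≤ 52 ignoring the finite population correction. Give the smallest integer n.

Without fpc, n₀ = s²/D = 20060/52 = 385.7692.
Rounding up, n = 386.

386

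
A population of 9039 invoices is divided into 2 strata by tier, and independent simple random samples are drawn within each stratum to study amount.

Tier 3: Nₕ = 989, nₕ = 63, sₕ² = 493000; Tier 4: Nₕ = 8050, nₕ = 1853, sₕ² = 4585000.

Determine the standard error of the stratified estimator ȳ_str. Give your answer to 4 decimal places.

Var(ȳ_str) = Σₕ Wₕ²(1 − fₕ)sₕ²/nₕ with Wₕ = Nₕ/N, N = 9039.
Tier 3: Wₕ = 0.10941476; term = 0.10941476²·(1 − 0.06370071)·493000/63 = 87.7148.
Tier 4: Wₕ = 0.89058524; term = 0.89058524²·(1 − 0.23018634)·4585000/1853 = 1510.7776.
Sum = 1598.4924.
SE = √(1598.4924) = 39.9812.

39.9812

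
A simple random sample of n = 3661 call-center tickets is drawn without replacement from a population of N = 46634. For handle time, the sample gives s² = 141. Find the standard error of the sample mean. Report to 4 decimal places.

0.1884

Under SRS without replacement, Var(ȳ) = (1 − f)·s²/n with f = n/N = 3661/46634 = 0.07850495.
Var(ȳ) = (1 − 0.07850495)·141/3661 = 0.92149505·0.038514067 = 0.035490522.
SE(ȳ) = √(0.035490522) = 0.1884.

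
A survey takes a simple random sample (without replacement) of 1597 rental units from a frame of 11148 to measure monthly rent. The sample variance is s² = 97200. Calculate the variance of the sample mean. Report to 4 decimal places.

52.1451

Under SRS without replacement, Var(ȳ) = (1 − f)·s²/n with f = n/N = 1597/11148 = 0.14325440.
Var(ȳ) = (1 − 0.14325440)·97200/1597 = 0.85674560·60.86412 = 52.145067.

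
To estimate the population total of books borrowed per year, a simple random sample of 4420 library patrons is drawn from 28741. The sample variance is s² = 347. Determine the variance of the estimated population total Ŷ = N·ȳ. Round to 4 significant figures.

5.488 × 10^7

Var(Ŷ) = N²·Var(ȳ) = N²·(1 − n/N)·s²/n.
f = 4420/28741 = 0.15378727; Var(ȳ) = 0.84621273·347/4420 = 0.066433443.
Var(Ŷ) = 28741² · 0.066433443 = 5.4877019 × 10^7.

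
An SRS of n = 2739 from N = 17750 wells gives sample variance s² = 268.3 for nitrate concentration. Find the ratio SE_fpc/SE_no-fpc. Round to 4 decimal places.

0.9196

f = n/N = 2739/17750 = 0.15430986.
SE_no-fpc = √(s²/n) = 0.31297837; SE_fpc = √((1−f)s²/n) = 0.28781933.
Ratio = √(1−f) = 0.91961413.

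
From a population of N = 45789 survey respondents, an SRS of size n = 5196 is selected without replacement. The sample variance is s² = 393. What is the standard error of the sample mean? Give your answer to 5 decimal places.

0.25894

Under SRS without replacement, Var(ȳ) = (1 − f)·s²/n with f = n/N = 5196/45789 = 0.11347704.
Var(ȳ) = (1 − 0.11347704)·393/5196 = 0.88652296·0.075635104 = 0.067052257.
SE(ȳ) = √(0.067052257) = 0.25894.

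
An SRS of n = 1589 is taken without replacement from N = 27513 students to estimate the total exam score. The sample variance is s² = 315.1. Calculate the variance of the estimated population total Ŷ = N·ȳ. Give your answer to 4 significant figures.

Var(Ŷ) = N²·Var(ȳ) = N²·(1 − n/N)·s²/n.
f = 1589/27513 = 0.05775452; Var(ȳ) = 0.94224548·315.1/1589 = 0.18684805.
Var(Ŷ) = 27513² · 0.18684805 = 1.4143747 × 10^8.

1.414 × 10^8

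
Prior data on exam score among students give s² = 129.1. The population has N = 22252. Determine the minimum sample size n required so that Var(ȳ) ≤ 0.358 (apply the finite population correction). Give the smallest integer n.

355

Without fpc, n₀ = s²/D = 129.1/0.358 = 360.6145.
With fpc, (1 − n/N)·s²/n ≤ D requires n ≥ n₀/(1 + n₀/N) = 360.6145/(1 + 360.6145/22252) = 354.8636.
Rounding up, n = 355.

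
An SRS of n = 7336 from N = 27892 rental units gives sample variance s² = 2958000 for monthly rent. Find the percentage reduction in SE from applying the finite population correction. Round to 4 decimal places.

14.1521

f = n/N = 7336/27892 = 0.26301448.
SE_no-fpc = √(s²/n) = 20.080264; SE_fpc = √((1−f)s²/n) = 17.238477.
Ratio = √(1−f) = 0.85847861. Reduction = 100·(1 − 0.85847861) = 14.1521%.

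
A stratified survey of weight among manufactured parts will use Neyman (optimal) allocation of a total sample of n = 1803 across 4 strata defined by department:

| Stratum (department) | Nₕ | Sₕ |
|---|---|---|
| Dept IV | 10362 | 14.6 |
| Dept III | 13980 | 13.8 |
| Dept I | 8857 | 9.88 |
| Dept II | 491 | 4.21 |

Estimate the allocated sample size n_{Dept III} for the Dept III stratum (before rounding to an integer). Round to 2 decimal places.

801.88

Neyman allocation: nₕ = n·NₕSₕ / Σⱼ NⱼSⱼ.
Σ NⱼSⱼ = 10362·14.6 + 13980·13.8 + 8857·9.88 + 491·4.21 = 433783.47.
n_{Dept III} = 1803·13980·13.8 / 433783.47 = 801.88.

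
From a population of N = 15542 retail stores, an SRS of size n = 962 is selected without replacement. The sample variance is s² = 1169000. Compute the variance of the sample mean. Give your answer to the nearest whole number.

1140

Under SRS without replacement, Var(ȳ) = (1 − f)·s²/n with f = n/N = 962/15542 = 0.06189680.
Var(ȳ) = (1 − 0.06189680)·1169000/962 = 0.93810320·1215.1767 = 1139.9612.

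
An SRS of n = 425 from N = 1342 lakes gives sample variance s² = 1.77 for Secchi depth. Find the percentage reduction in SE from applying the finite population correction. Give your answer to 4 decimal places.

17.3375

f = n/N = 425/1342 = 0.31669151.
SE_no-fpc = √(s²/n) = 0.064534532; SE_fpc = √((1−f)s²/n) = 0.053345842.
Ratio = √(1−f) = 0.82662476. Reduction = 100·(1 − 0.82662476) = 17.3375%.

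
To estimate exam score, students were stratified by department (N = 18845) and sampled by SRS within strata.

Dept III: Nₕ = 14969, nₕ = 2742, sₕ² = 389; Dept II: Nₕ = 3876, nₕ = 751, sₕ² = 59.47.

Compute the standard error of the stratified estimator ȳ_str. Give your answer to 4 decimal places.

Var(ȳ_str) = Σₕ Wₕ²(1 − fₕ)sₕ²/nₕ with Wₕ = Nₕ/N, N = 18845.
Dept III: Wₕ = 0.79432210; term = 0.79432210²·(1 − 0.18317857)·389/2742 = 0.073114341.
Dept II: Wₕ = 0.20567790; term = 0.20567790²·(1 − 0.19375645)·59.47/751 = 0.002700844.
Sum = 0.075815185.
SE = √(0.075815185) = 0.2753.

0.2753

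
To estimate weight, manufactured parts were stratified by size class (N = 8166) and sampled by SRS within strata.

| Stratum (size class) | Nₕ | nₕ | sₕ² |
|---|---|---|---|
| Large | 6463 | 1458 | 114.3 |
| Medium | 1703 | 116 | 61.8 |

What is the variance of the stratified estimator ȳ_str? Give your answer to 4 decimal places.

Var(ȳ_str) = Σₕ Wₕ²(1 − fₕ)sₕ²/nₕ with Wₕ = Nₕ/N, N = 8166.
Large: Wₕ = 0.79145236; term = 0.79145236²·(1 − 0.22559183)·114.3/1458 = 0.038028412.
Medium: Wₕ = 0.20854764; term = 0.20854764²·(1 − 0.06811509)·61.8/116 = 0.021592519.
Sum = 0.059620931.

0.0596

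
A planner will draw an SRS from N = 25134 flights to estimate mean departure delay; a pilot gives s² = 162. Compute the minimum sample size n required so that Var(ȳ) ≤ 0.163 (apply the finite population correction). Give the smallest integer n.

Without fpc, n₀ = s²/D = 162/0.163 = 993.8650.
With fpc, (1 − n/N)·s²/n ≤ D requires n ≥ n₀/(1 + n₀/N) = 993.8650/(1 + 993.8650/25134) = 956.0599.
Rounding up, n = 957.

957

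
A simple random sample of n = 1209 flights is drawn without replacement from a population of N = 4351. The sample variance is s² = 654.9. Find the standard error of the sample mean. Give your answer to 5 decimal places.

Under SRS without replacement, Var(ȳ) = (1 − f)·s²/n with f = n/N = 1209/4351 = 0.27786716.
Var(ȳ) = (1 − 0.27786716)·654.9/1209 = 0.72213284·0.54168734 = 0.39117022.
SE(ȳ) = √(0.39117022) = 0.62544.

0.62544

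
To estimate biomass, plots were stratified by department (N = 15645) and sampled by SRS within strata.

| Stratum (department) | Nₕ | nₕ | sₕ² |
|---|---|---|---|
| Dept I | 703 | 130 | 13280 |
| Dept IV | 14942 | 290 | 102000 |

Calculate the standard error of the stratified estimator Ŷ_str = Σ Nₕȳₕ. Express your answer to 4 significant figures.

277600

Var(Ŷ_str) = Σₕ Nₕ²(1 − fₕ)sₕ²/nₕ.
Dept I: 703²·(1 − 130/703)·13280/130 = 4.114951 × 10^7.
Dept IV: 14942²·(1 − 290/14942)·102000/290 = 7.700303 × 10^10.
Sum = 7.704418 × 10^10.
SE = √(7.704418 × 10^10) = 277600.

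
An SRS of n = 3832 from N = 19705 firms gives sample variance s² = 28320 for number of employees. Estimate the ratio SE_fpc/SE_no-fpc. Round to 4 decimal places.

0.8975

f = n/N = 3832/19705 = 0.19446841.
SE_no-fpc = √(s²/n) = 2.7185284; SE_fpc = √((1−f)s²/n) = 2.4399176.
Ratio = √(1−f) = 0.89751412.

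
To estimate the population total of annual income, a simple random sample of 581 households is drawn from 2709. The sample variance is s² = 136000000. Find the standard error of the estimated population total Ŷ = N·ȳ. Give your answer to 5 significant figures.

Var(Ŷ) = N²·Var(ȳ) = N²·(1 − n/N)·s²/n.
f = 581/2709 = 0.21447028; Var(ȳ) = 0.78552972·136000000/581 = 183876.15.
Var(Ŷ) = 2709² · 183876.15 = 1.3494084 × 10^12.
SE(Ŷ) = √(1.3494084 × 10^12) = 1.1616 × 10^6.

1.1616 × 10^6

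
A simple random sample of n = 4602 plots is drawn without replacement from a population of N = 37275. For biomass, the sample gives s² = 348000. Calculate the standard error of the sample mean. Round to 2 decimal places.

8.14

Under SRS without replacement, Var(ȳ) = (1 − f)·s²/n with f = n/N = 4602/37275 = 0.12346076.
Var(ȳ) = (1 − 0.12346076)·348000/4602 = 0.87653924·75.619296 = 66.28328.
SE(ȳ) = √(66.28328) = 8.14.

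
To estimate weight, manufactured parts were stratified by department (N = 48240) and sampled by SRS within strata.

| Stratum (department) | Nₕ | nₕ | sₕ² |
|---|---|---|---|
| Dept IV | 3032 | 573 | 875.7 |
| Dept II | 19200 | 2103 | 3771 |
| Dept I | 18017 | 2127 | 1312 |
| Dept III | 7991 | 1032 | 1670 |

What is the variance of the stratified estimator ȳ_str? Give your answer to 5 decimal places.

Var(ȳ_str) = Σₕ Wₕ²(1 − fₕ)sₕ²/nₕ with Wₕ = Nₕ/N, N = 48240.
Dept IV: Wₕ = 0.06285240; term = 0.06285240²·(1 − 0.18898417)·875.7/573 = 0.0048963658.
Dept II: Wₕ = 0.39800995; term = 0.39800995²·(1 − 0.10953125)·3771/2103 = 0.25294366.
Dept I: Wₕ = 0.37348673; term = 0.37348673²·(1 − 0.11805517)·1312/2127 = 0.075885382.
Dept III: Wₕ = 0.16565091; term = 0.16565091²·(1 − 0.12914529)·1670/1032 = 0.038669641.
Sum = 0.37239505.

0.37240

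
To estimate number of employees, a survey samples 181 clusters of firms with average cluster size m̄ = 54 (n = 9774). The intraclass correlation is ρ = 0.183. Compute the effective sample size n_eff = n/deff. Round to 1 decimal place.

913.5

deff = 1 + (54 − 1)·0.183 = 1 + 9.699 = 10.699.
n_eff = 9774 / 10.699 = 913.5.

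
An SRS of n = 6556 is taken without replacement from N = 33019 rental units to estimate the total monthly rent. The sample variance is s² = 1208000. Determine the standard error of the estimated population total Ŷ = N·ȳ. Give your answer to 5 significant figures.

401250

Var(Ŷ) = N²·Var(ȳ) = N²·(1 − n/N)·s²/n.
f = 6556/33019 = 0.19855235; Var(ȳ) = 0.80144765·1208000/6556 = 147.6737.
Var(Ŷ) = 33019² · 147.6737 = 1.610019 × 10^11.
SE(Ŷ) = √(1.610019 × 10^11) = 401250.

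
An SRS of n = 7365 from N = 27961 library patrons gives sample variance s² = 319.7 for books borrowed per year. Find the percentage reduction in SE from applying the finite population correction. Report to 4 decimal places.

f = n/N = 7365/27961 = 0.26340260.
SE_no-fpc = √(s²/n) = 0.20834589; SE_fpc = √((1−f)s²/n) = 0.17881339.
Ratio = √(1−f) = 0.85825253. Reduction = 100·(1 − 0.85825253) = 14.1747%.

14.1747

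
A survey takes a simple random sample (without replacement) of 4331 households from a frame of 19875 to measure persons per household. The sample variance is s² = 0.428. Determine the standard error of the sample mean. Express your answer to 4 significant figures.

0.008791

Under SRS without replacement, Var(ȳ) = (1 − f)·s²/n with f = n/N = 4331/19875 = 0.21791195.
Var(ȳ) = (1 − 0.21791195)·0.428/4331 = 0.78208805·9.8822443 × 10^-5 = 7.7287852 × 10^-5.
SE(ȳ) = √(7.7287852 × 10^-5) = 0.008791.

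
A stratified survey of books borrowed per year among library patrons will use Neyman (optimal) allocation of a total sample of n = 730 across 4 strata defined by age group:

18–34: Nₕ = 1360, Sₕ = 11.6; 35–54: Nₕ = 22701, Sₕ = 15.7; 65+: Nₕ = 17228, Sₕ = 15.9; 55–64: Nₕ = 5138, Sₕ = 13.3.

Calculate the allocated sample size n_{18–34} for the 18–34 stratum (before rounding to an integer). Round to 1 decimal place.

Neyman allocation: nₕ = n·NₕSₕ / Σⱼ NⱼSⱼ.
Σ NⱼSⱼ = 1360·11.6 + 22701·15.7 + 17228·15.9 + 5138·13.3 = 714442.3.
n_{18–34} = 730·1360·11.6 / 714442.3 = 16.1.

16.1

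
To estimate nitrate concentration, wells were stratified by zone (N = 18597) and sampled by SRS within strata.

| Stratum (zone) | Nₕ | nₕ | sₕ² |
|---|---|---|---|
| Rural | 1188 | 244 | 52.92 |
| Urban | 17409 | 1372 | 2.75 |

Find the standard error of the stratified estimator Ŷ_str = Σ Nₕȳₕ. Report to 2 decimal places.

896.01

Var(Ŷ_str) = Σₕ Nₕ²(1 − fₕ)sₕ²/nₕ.
Rural: 1188²·(1 − 244/1188)·52.92/244 = 243230.73.
Urban: 17409²·(1 − 1372/17409)·2.75/1372 = 559597.21.
Sum = 802827.94.
SE = √(802827.94) = 896.01.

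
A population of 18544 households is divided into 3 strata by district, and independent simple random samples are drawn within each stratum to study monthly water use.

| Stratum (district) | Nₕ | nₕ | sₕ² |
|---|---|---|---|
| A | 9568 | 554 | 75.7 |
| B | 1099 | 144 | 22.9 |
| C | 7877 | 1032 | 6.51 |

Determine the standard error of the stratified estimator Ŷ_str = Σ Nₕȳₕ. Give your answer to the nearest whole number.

Var(Ŷ_str) = Σₕ Nₕ²(1 − fₕ)sₕ²/nₕ.
A: 9568²·(1 − 554/9568)·75.7/554 = 1.1784871 × 10^7.
B: 1099²·(1 − 144/1099)·22.9/144 = 166906.81.
C: 7877²·(1 − 1032/7877)·6.51/1032 = 340122.68.
Sum = 1.22919 × 10^7.
SE = √(1.22919 × 10^7) = 3506.

3506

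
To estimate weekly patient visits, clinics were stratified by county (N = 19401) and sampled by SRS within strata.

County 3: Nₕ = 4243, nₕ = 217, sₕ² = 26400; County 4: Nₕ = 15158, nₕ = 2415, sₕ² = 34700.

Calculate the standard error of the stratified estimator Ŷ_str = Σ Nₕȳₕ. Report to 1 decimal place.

69667.9

Var(Ŷ_str) = Σₕ Nₕ²(1 − fₕ)sₕ²/nₕ.
County 3: 4243²·(1 − 217/4243)·26400/217 = 2.0782175 × 10^9.
County 4: 15158²·(1 − 2415/15158)·34700/2415 = 2.7754022 × 10^9.
Sum = 4.8536197 × 10^9.
SE = √(4.8536197 × 10^9) = 69667.9.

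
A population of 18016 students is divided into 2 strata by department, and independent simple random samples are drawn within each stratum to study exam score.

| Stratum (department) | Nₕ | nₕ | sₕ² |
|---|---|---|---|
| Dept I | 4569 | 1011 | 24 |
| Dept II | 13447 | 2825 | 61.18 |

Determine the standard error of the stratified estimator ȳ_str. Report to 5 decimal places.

Var(ȳ_str) = Σₕ Wₕ²(1 − fₕ)sₕ²/nₕ with Wₕ = Nₕ/N, N = 18016.
Dept I: Wₕ = 0.25360790; term = 0.25360790²·(1 − 0.22127380)·24/1011 = 0.0011889688.
Dept II: Wₕ = 0.74639210; term = 0.74639210²·(1 − 0.21008403)·61.18/2825 = 0.0095302869.
Sum = 0.010719256.
SE = √(0.010719256) = 0.10353.

0.10353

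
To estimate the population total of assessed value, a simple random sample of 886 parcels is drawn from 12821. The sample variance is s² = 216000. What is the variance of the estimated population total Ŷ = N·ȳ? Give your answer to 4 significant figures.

3.730 × 10^10

Var(Ŷ) = N²·Var(ȳ) = N²·(1 − n/N)·s²/n.
f = 886/12821 = 0.06910537; Var(ȳ) = 0.93089463·216000/886 = 226.94497.
Var(Ŷ) = 12821² · 226.94497 = 3.730477 × 10^10.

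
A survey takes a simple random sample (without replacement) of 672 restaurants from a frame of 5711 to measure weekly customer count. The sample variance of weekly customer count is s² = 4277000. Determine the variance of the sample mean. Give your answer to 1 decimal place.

5615.7

Under SRS without replacement, Var(ȳ) = (1 − f)·s²/n with f = n/N = 672/5711 = 0.11766766.
Var(ȳ) = (1 − 0.11766766)·4277000/672 = 0.88233234·6364.5833 = 5615.6777.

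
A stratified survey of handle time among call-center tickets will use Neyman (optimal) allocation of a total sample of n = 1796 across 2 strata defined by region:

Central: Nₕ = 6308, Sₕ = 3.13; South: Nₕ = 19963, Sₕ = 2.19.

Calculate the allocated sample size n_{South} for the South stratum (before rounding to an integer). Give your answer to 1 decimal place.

Neyman allocation: nₕ = n·NₕSₕ / Σⱼ NⱼSⱼ.
Σ NⱼSⱼ = 6308·3.13 + 19963·2.19 = 63463.01.
n_{South} = 1796·19963·2.19 / 63463.01 = 1237.2.

1237.2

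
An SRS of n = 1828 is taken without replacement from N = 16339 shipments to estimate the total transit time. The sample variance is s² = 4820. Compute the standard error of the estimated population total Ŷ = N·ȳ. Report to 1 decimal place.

Var(Ŷ) = N²·Var(ȳ) = N²·(1 − n/N)·s²/n.
f = 1828/16339 = 0.11187955; Var(ȳ) = 0.88812045·4820/1828 = 2.3417618.
Var(Ŷ) = 16339² · 2.3417618 = 6.2516357 × 10^8.
SE(Ŷ) = √(6.2516357 × 10^8) = 25003.3.

25003.3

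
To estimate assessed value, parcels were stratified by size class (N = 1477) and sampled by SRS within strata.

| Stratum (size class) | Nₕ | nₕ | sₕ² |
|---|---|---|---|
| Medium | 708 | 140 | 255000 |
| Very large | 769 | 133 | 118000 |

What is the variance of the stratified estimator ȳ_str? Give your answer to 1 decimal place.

534.7

Var(ȳ_str) = Σₕ Wₕ²(1 − fₕ)sₕ²/nₕ with Wₕ = Nₕ/N, N = 1477.
Medium: Wₕ = 0.47935003; term = 0.47935003²·(1 − 0.19774011)·255000/140 = 335.76293.
Very large: Wₕ = 0.52064997; term = 0.52064997²·(1 − 0.17295189)·118000/133 = 198.90827.
Sum = 534.6712.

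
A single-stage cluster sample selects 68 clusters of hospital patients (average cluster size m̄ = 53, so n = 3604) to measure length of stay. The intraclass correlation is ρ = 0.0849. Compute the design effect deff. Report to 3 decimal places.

deff = 1 + (53 − 1)·0.0849 = 1 + 4.4148 = 5.4148.

5.415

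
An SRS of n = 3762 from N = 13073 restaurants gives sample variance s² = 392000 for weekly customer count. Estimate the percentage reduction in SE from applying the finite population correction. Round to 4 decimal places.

f = n/N = 3762/13073 = 0.28776868.
SE_no-fpc = √(s²/n) = 10.207835; SE_fpc = √((1−f)s²/n) = 8.6147796.
Ratio = √(1−f) = 0.84393798. Reduction = 100·(1 − 0.84393798) = 15.6062%.

15.6062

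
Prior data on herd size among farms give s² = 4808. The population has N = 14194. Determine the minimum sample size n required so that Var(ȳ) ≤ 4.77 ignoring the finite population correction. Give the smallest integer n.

Without fpc, n₀ = s²/D = 4808/4.77 = 1007.9665.
Rounding up, n = 1008.

1008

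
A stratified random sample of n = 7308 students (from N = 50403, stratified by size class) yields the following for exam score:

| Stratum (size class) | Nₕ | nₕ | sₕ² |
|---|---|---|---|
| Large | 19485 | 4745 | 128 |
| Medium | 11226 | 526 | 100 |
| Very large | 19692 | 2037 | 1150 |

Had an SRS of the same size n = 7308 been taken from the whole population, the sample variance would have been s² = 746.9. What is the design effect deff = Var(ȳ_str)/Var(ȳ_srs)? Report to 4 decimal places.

1.0219

Var(ȳ_str) = Σ Wₕ²(1−fₕ)sₕ²/nₕ with Wₕ = Nₕ/50403:
  Large: (19485/50403)²·(1−4745/19485)·128/4745 = 0.0030497123
  Medium: (11226/50403)²·(1−526/11226)·100/526 = 0.0089889776
  Very large: (19692/50403)²·(1−2037/19692)·1150/2037 = 0.077259446
  → Var(ȳ_str) = 0.089298136.
Var(ȳ_srs) = (1 − 7308/50403)·746.9/7308 = 0.087384503.
deff = 0.089298136 / 0.087384503 = 1.0219.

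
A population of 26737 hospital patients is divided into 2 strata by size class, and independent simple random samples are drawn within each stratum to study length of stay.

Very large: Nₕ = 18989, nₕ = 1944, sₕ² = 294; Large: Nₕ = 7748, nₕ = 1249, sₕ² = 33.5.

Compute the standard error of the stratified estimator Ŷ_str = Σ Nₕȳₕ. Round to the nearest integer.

7092

Var(Ŷ_str) = Σₕ Nₕ²(1 − fₕ)sₕ²/nₕ.
Very large: 18989²·(1 − 1944/18989)·294/1944 = 4.8949715 × 10^7.
Large: 7748²·(1 − 1249/7748)·33.5/1249 = 1.3505744 × 10^6.
Sum = 5.0300289 × 10^7.
SE = √(5.0300289 × 10^7) = 7092.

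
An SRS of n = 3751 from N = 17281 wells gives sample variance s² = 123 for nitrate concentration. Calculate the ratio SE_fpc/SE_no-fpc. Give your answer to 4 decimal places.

f = n/N = 3751/17281 = 0.21705920.
SE_no-fpc = √(s²/n) = 0.18108356; SE_fpc = √((1−f)s²/n) = 0.16022987.
Ratio = √(1−f) = 0.88483942.

0.8848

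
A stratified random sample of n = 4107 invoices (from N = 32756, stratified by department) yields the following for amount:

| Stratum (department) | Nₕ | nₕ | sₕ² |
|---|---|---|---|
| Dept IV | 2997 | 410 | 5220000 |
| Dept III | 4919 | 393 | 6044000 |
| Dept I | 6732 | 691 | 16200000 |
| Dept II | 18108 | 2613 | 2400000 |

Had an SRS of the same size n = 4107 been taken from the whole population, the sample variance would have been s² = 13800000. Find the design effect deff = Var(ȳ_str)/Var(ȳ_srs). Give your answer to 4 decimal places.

0.5240

Var(ȳ_str) = Σ Wₕ²(1−fₕ)sₕ²/nₕ with Wₕ = Nₕ/32756:
  Dept IV: (2997/32756)²·(1−410/2997)·5220000/410 = 92.000056
  Dept III: (4919/32756)²·(1−393/4919)·6044000/393 = 319.11084
  Dept I: (6732/32756)²·(1−691/6732)·16200000/691 = 888.60384
  Dept II: (18108/32756)²·(1−2613/18108)·2400000/2613 = 240.18848
  → Var(ȳ_str) = 1539.9032.
Var(ȳ_srs) = (1 − 4107/32756)·13800000/4107 = 2938.82.
deff = 1539.9032 / 2938.82 = 0.5240.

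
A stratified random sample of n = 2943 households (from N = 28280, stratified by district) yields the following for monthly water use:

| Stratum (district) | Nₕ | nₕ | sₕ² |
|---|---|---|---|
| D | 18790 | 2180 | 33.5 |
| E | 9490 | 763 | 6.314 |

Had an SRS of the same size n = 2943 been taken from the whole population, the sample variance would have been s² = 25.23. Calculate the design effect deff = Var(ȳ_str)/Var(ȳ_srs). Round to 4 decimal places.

0.8923

Var(ȳ_str) = Σ Wₕ²(1−fₕ)sₕ²/nₕ with Wₕ = Nₕ/28280:
  D: (18790/28280)²·(1−2180/18790)·33.5/2180 = 0.0059968877
  E: (9490/28280)²·(1−763/9490)·6.314/763 = 8.5694395 × 10^-4
  → Var(ȳ_str) = 0.0068538317.
Var(ȳ_srs) = (1 − 2943/28280)·25.23/2943 = 0.0076807349.
deff = 0.0068538317 / 0.0076807349 = 0.8923.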